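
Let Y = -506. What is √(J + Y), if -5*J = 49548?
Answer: I*√260390/5 ≈ 102.06*I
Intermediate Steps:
J = -49548/5 (J = -⅕*49548 = -49548/5 ≈ -9909.6)
√(J + Y) = √(-49548/5 - 506) = √(-52078/5) = I*√260390/5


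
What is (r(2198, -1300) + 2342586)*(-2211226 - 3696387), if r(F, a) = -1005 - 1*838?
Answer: -13828203776459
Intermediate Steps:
r(F, a) = -1843 (r(F, a) = -1005 - 838 = -1843)
(r(2198, -1300) + 2342586)*(-2211226 - 3696387) = (-1843 + 2342586)*(-2211226 - 3696387) = 2340743*(-5907613) = -13828203776459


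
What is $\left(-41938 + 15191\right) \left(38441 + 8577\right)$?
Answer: $-1257590446$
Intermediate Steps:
$\left(-41938 + 15191\right) \left(38441 + 8577\right) = \left(-26747\right) 47018 = -1257590446$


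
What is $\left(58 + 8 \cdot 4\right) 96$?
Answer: $8640$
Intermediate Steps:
$\left(58 + 8 \cdot 4\right) 96 = \left(58 + 32\right) 96 = 90 \cdot 96 = 8640$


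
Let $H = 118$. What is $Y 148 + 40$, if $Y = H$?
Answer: $17504$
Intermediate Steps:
$Y = 118$
$Y 148 + 40 = 118 \cdot 148 + 40 = 17464 + 40 = 17504$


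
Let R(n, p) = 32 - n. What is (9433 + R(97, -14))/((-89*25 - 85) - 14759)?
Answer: -9368/17069 ≈ -0.54883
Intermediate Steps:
(9433 + R(97, -14))/((-89*25 - 85) - 14759) = (9433 + (32 - 1*97))/((-89*25 - 85) - 14759) = (9433 + (32 - 97))/((-2225 - 85) - 14759) = (9433 - 65)/(-2310 - 14759) = 9368/(-17069) = 9368*(-1/17069) = -9368/17069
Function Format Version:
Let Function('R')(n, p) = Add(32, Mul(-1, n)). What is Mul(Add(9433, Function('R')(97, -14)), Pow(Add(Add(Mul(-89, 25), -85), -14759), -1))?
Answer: Rational(-9368, 17069) ≈ -0.54883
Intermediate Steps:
Mul(Add(9433, Function('R')(97, -14)), Pow(Add(Add(Mul(-89, 25), -85), -14759), -1)) = Mul(Add(9433, Add(32, Mul(-1, 97))), Pow(Add(Add(Mul(-89, 25), -85), -14759), -1)) = Mul(Add(9433, Add(32, -97)), Pow(Add(Add(-2225, -85), -14759), -1)) = Mul(Add(9433, -65), Pow(Add(-2310, -14759), -1)) = Mul(9368, Pow(-17069, -1)) = Mul(9368, Rational(-1, 17069)) = Rational(-9368, 17069)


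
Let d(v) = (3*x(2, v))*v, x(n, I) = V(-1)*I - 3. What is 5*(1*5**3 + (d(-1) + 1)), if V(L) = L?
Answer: 660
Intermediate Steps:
x(n, I) = -3 - I (x(n, I) = -I - 3 = -3 - I)
d(v) = v*(-9 - 3*v) (d(v) = (3*(-3 - v))*v = (-9 - 3*v)*v = v*(-9 - 3*v))
5*(1*5**3 + (d(-1) + 1)) = 5*(1*5**3 + (3*(-1)*(-3 - 1*(-1)) + 1)) = 5*(1*125 + (3*(-1)*(-3 + 1) + 1)) = 5*(125 + (3*(-1)*(-2) + 1)) = 5*(125 + (6 + 1)) = 5*(125 + 7) = 5*132 = 660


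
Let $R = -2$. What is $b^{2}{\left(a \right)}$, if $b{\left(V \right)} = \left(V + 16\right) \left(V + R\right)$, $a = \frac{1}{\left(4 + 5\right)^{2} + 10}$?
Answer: $\frac{69546656089}{68574961} \approx 1014.2$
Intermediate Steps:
$a = \frac{1}{91}$ ($a = \frac{1}{9^{2} + 10} = \frac{1}{81 + 10} = \frac{1}{91} \approx 0.010989$)
$b{\left(V \right)} = \left(-2 + V\right) \left(16 + V\right)$ ($b{\left(V \right)} = \left(V + 16\right) \left(V - 2\right) = \left(16 + V\right) \left(-2 + V\right) = \left(-2 + V\right) \left(16 + V\right)$)
$b^{2}{\left(a \right)} = \left(-32 + \left(\frac{1}{91}\right)^{2} + 14 \cdot \frac{1}{91}\right)^{2} = \left(-32 + \frac{1}{8281} + \frac{2}{13}\right)^{2} = \left(- \frac{263717}{8281}\right)^{2} = \frac{69546656089}{68574961}$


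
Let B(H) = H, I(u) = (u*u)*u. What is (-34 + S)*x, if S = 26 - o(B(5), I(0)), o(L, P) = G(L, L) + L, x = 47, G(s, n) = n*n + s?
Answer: -2021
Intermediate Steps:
G(s, n) = s + n² (G(s, n) = n² + s = s + n²)
I(u) = u³ (I(u) = u²*u = u³)
o(L, P) = L² + 2*L (o(L, P) = (L + L²) + L = L² + 2*L)
S = -9 (S = 26 - 5*(2 + 5) = 26 - 5*7 = 26 - 1*35 = 26 - 35 = -9)
(-34 + S)*x = (-34 - 9)*47 = -43*47 = -2021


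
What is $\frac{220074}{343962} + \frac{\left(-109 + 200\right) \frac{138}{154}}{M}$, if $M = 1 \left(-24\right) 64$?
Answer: $\frac{189435355}{322865664} \approx 0.58673$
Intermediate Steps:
$M = -1536$ ($M = \left(-24\right) 64 = -1536$)
$\frac{220074}{343962} + \frac{\left(-109 + 200\right) \frac{138}{154}}{M} = \frac{220074}{343962} + \frac{\left(-109 + 200\right) \frac{138}{154}}{-1536} = 220074 \cdot \frac{1}{343962} + 91 \cdot 138 \cdot \frac{1}{154} \left(- \frac{1}{1536}\right) = \frac{36679}{57327} + 91 \cdot \frac{69}{77} \left(- \frac{1}{1536}\right) = \frac{36679}{57327} + \frac{897}{11} \left(- \frac{1}{1536}\right) = \frac{36679}{57327} - \frac{299}{5632} = \frac{189435355}{322865664}$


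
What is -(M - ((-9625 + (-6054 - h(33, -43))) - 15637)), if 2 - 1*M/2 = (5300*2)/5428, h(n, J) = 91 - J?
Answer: -42677778/1357 ≈ -31450.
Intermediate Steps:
M = 128/1357 (M = 4 - 2*5300*2/5428 = 4 - 21200/5428 = 4 - 2*2650/1357 = 4 - 5300/1357 = 128/1357 ≈ 0.094326)
-(M - ((-9625 + (-6054 - h(33, -43))) - 15637)) = -(128/1357 - ((-9625 + (-6054 - (91 - 1*(-43)))) - 15637)) = -(128/1357 - ((-9625 + (-6054 - (91 + 43))) - 15637)) = -(128/1357 - ((-9625 + (-6054 - 1*134)) - 15637)) = -(128/1357 - ((-9625 + (-6054 - 134)) - 15637)) = -(128/1357 - ((-9625 - 6188) - 15637)) = -(128/1357 - (-15813 - 15637)) = -(128/1357 - 1*(-31450)) = -(128/1357 + 31450) = -1*42677778/1357 = -42677778/1357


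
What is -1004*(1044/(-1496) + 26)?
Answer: -4750426/187 ≈ -25403.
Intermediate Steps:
-1004*(1044/(-1496) + 26) = -1004*(1044*(-1/1496) + 26) = -1004*(-261/374 + 26) = -1004*9463/374 = -4750426/187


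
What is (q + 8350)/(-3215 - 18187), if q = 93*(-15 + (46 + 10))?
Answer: -12163/21402 ≈ -0.56831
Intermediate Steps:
q = 3813 (q = 93*(-15 + 56) = 93*41 = 3813)
(q + 8350)/(-3215 - 18187) = (3813 + 8350)/(-3215 - 18187) = 12163/(-21402) = 12163*(-1/21402) = -12163/21402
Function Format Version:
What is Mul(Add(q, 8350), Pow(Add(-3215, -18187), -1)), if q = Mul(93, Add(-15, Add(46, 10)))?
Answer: Rational(-12163, 21402) ≈ -0.56831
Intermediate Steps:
q = 3813 (q = Mul(93, Add(-15, 56)) = Mul(93, 41) = 3813)
Mul(Add(q, 8350), Pow(Add(-3215, -18187), -1)) = Mul(Add(3813, 8350), Pow(Add(-3215, -18187), -1)) = Mul(12163, Pow(-21402, -1)) = Mul(12163, Rational(-1, 21402)) = Rational(-12163, 21402)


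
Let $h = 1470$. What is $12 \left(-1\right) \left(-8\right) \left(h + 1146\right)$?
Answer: $251136$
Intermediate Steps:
$12 \left(-1\right) \left(-8\right) \left(h + 1146\right) = 12 \left(-1\right) \left(-8\right) \left(1470 + 1146\right) = \left(-12\right) \left(-8\right) 2616 = 96 \cdot 2616 = 251136$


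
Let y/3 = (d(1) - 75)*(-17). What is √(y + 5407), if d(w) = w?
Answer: √9181 ≈ 95.818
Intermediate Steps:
y = 3774 (y = 3*((1 - 75)*(-17)) = 3*(-74*(-17)) = 3*1258 = 3774)
√(y + 5407) = √(3774 + 5407) = √9181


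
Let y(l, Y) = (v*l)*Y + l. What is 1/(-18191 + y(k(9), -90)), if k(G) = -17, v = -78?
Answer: -1/137548 ≈ -7.2702e-6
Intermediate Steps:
y(l, Y) = l - 78*Y*l (y(l, Y) = (-78*l)*Y + l = -78*Y*l + l = l - 78*Y*l)
1/(-18191 + y(k(9), -90)) = 1/(-18191 - 17*(1 - 78*(-90))) = 1/(-18191 - 17*(1 + 7020)) = 1/(-18191 - 17*7021) = 1/(-18191 - 119357) = 1/(-137548) = -1/137548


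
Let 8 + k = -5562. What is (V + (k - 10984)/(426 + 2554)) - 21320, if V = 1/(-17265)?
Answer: -109719341179/5144970 ≈ -21326.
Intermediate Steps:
k = -5570 (k = -8 - 5562 = -5570)
V = -1/17265 ≈ -5.7921e-5
(V + (k - 10984)/(426 + 2554)) - 21320 = (-1/17265 + (-5570 - 10984)/(426 + 2554)) - 21320 = (-1/17265 - 16554/2980) - 21320 = (-1/17265 - 16554*1/2980) - 21320 = (-1/17265 - 8277/1490) - 21320 = -28580779/5144970 - 21320 = -109719341179/5144970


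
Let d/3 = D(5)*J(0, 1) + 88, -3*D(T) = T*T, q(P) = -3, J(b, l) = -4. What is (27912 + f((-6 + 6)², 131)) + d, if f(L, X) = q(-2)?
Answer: 28273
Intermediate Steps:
f(L, X) = -3
D(T) = -T²/3 (D(T) = -T*T/3 = -T²/3)
d = 364 (d = 3*(-⅓*5²*(-4) + 88) = 3*(-⅓*25*(-4) + 88) = 3*(-25/3*(-4) + 88) = 3*(100/3 + 88) = 3*(364/3) = 364)
(27912 + f((-6 + 6)², 131)) + d = (27912 - 3) + 364 = 27909 + 364 = 28273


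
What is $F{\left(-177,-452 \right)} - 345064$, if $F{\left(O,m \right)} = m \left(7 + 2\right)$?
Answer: $-349132$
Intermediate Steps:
$F{\left(O,m \right)} = 9 m$ ($F{\left(O,m \right)} = m 9 = 9 m$)
$F{\left(-177,-452 \right)} - 345064 = 9 \left(-452\right) - 345064 = -4068 - 345064 = -349132$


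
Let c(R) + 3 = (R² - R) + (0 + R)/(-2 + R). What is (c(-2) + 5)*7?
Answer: 119/2 ≈ 59.500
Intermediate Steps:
c(R) = -3 + R² - R + R/(-2 + R) (c(R) = -3 + ((R² - R) + (0 + R)/(-2 + R)) = -3 + ((R² - R) + R/(-2 + R)) = -3 + (R² - R + R/(-2 + R)) = -3 + R² - R + R/(-2 + R))
(c(-2) + 5)*7 = ((6 + (-2)³ - 3*(-2)²)/(-2 - 2) + 5)*7 = ((6 - 8 - 3*4)/(-4) + 5)*7 = (-(6 - 8 - 12)/4 + 5)*7 = (-¼*(-14) + 5)*7 = (7/2 + 5)*7 = (17/2)*7 = 119/2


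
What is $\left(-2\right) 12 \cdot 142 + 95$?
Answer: $-3313$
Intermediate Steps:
$\left(-2\right) 12 \cdot 142 + 95 = \left(-24\right) 142 + 95 = -3408 + 95 = -3313$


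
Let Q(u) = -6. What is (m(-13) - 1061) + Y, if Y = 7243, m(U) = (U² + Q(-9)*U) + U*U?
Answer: 6598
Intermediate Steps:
m(U) = -6*U + 2*U² (m(U) = (U² - 6*U) + U*U = (U² - 6*U) + U² = -6*U + 2*U²)
(m(-13) - 1061) + Y = (2*(-13)*(-3 - 13) - 1061) + 7243 = (2*(-13)*(-16) - 1061) + 7243 = (416 - 1061) + 7243 = -645 + 7243 = 6598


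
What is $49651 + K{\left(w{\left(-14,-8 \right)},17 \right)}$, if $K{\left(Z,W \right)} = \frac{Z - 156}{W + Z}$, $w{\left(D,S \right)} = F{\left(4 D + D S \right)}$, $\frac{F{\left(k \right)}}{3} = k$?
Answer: $\frac{9185447}{185} \approx 49651.0$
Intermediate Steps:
$F{\left(k \right)} = 3 k$
$w{\left(D,S \right)} = 12 D + 3 D S$ ($w{\left(D,S \right)} = 3 \left(4 D + D S\right) = 12 D + 3 D S$)
$K{\left(Z,W \right)} = \frac{-156 + Z}{W + Z}$
$49651 + K{\left(w{\left(-14,-8 \right)},17 \right)} = 49651 + \frac{-156 + 3 \left(-14\right) \left(4 - 8\right)}{17 + 3 \left(-14\right) \left(4 - 8\right)} = 49651 + \frac{-156 + 3 \left(-14\right) \left(-4\right)}{17 + 3 \left(-14\right) \left(-4\right)} = 49651 + \frac{-156 + 168}{17 + 168} = 49651 + \frac{1}{185} \cdot 12 = 49651 + \frac{12}{185} = \frac{9185447}{185}$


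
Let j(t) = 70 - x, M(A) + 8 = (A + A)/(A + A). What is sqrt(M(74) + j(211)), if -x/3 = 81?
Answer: 3*sqrt(34) ≈ 17.493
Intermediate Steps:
x = -243 (x = -3*81 = -243)
M(A) = -7 (M(A) = -8 + (A + A)/(A + A) = -8 + (2*A)/((2*A)) = -8 + (2*A)*(1/(2*A)) = -8 + 1 = -7)
j(t) = 313 (j(t) = 70 - 1*(-243) = 70 + 243 = 313)
sqrt(M(74) + j(211)) = sqrt(-7 + 313) = sqrt(306) = 3*sqrt(34)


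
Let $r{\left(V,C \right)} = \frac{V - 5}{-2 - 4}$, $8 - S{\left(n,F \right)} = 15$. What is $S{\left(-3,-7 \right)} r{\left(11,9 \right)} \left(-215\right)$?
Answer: $-1505$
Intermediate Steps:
$S{\left(n,F \right)} = -7$ ($S{\left(n,F \right)} = 8 - 15 = -7$)
$r{\left(V,C \right)} = \frac{5}{6} - \frac{V}{6}$ ($r{\left(V,C \right)} = \frac{-5 + V}{-6} = \left(-5 + V\right) \left(- \frac{1}{6}\right) = \frac{5}{6} - \frac{V}{6}$)
$S{\left(-3,-7 \right)} r{\left(11,9 \right)} \left(-215\right) = - 7 \left(\frac{5}{6} - \frac{11}{6}\right) \left(-215\right) = \left(-7\right) \left(-1\right) \left(-215\right) = 7 \left(-215\right) = -1505$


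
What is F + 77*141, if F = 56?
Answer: 10913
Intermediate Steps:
F + 77*141 = 56 + 77*141 = 56 + 10857 = 10913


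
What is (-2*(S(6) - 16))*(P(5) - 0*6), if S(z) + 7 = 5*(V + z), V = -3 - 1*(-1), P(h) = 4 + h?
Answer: 54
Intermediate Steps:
V = -2 (V = -3 + 1 = -2)
S(z) = -17 + 5*z (S(z) = -7 + 5*(-2 + z) = -7 + (-10 + 5*z) = -17 + 5*z)
(-2*(S(6) - 16))*(P(5) - 0*6) = (-2*((-17 + 5*6) - 16))*((4 + 5) - 0*6) = (-2*((-17 + 30) - 16))*(9 - 1*0) = (-2*(13 - 16))*(9 + 0) = -2*(-3)*9 = 6*9 = 54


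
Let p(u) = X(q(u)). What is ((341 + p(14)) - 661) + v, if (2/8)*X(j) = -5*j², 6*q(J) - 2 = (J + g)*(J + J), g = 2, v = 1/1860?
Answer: -209845199/1860 ≈ -1.1282e+5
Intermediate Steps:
v = 1/1860 ≈ 0.00053763
q(J) = ⅓ + J*(2 + J)/3 (q(J) = ⅓ + ((J + 2)*(J + J))/6 = ⅓ + ((2 + J)*(2*J))/6 = ⅓ + (2*J*(2 + J))/6 = ⅓ + J*(2 + J)/3)
X(j) = -20*j² (X(j) = 4*(-5*j²) = -20*j²)
p(u) = -20*(⅓ + u²/3 + 2*u/3)²
((341 + p(14)) - 661) + v = ((341 - 20*(1 + 14² + 2*14)²/9) - 661) + 1/1860 = ((341 - 20*(1 + 196 + 28)²/9) - 661) + 1/1860 = ((341 - 20/9*225²) - 661) + 1/1860 = ((341 - 20/9*50625) - 661) + 1/1860 = ((341 - 112500) - 661) + 1/1860 = (-112159 - 661) + 1/1860 = -112820 + 1/1860 = -209845199/1860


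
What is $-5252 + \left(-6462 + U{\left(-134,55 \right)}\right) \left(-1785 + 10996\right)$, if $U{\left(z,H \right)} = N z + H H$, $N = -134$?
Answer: $133729257$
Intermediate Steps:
$U{\left(z,H \right)} = H^{2} - 134 z$ ($U{\left(z,H \right)} = - 134 z + H H = - 134 z + H^{2} = H^{2} - 134 z$)
$-5252 + \left(-6462 + U{\left(-134,55 \right)}\right) \left(-1785 + 10996\right) = -5252 + \left(-6462 + \left(55^{2} - -17956\right)\right) \left(-1785 + 10996\right) = -5252 + \left(-6462 + \left(3025 + 17956\right)\right) 9211 = -5252 + \left(-6462 + 20981\right) 9211 = -5252 + 14519 \cdot 9211 = -5252 + 133734509 = 133729257$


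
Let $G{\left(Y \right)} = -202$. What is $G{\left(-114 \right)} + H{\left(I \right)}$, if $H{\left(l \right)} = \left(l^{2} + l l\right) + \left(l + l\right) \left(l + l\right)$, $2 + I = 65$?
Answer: $23612$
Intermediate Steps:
$I = 63$ ($I = -2 + 65 = 63$)
$H{\left(l \right)} = 6 l^{2}$ ($H{\left(l \right)} = \left(l^{2} + l^{2}\right) + 2 l 2 l = 2 l^{2} + 4 l^{2} = 6 l^{2}$)
$G{\left(-114 \right)} + H{\left(I \right)} = -202 + 6 \cdot 63^{2} = -202 + 6 \cdot 3969 = -202 + 23814 = 23612$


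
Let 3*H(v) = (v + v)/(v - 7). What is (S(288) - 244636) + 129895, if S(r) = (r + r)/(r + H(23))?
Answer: -795715011/6935 ≈ -1.1474e+5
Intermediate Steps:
H(v) = 2*v/(3*(-7 + v)) (H(v) = ((v + v)/(v - 7))/3 = ((2*v)/(-7 + v))/3 = (2*v/(-7 + v))/3 = 2*v/(3*(-7 + v)))
S(r) = 2*r/(23/24 + r) (S(r) = (r + r)/(r + (2/3)*23/(-7 + 23)) = (2*r)/(r + (2/3)*23/16) = (2*r)/(r + (2/3)*23*(1/16)) = (2*r)/(r + 23/24) = (2*r)/(23/24 + r) = 2*r/(23/24 + r))
(S(288) - 244636) + 129895 = (48*288/(23 + 24*288) - 244636) + 129895 = (48*288/(23 + 6912) - 244636) + 129895 = (48*288/6935 - 244636) + 129895 = (48*288*(1/6935) - 244636) + 129895 = (13824/6935 - 244636) + 129895 = -1696536836/6935 + 129895 = -795715011/6935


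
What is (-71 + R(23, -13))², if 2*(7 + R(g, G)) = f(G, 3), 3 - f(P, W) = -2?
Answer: 22801/4 ≈ 5700.3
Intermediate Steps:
f(P, W) = 5 (f(P, W) = 3 - 1*(-2) = 3 + 2 = 5)
R(g, G) = -9/2 (R(g, G) = -7 + (½)*5 = -7 + 5/2 = -9/2)
(-71 + R(23, -13))² = (-71 - 9/2)² = (-151/2)² = 22801/4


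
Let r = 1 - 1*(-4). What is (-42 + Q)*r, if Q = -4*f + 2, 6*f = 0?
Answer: -200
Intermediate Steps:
f = 0 (f = (⅙)*0 = 0)
Q = 2 (Q = -4*0 + 2 = 0 + 2 = 2)
r = 5 (r = 1 + 4 = 5)
(-42 + Q)*r = (-42 + 2)*5 = -40*5 = -200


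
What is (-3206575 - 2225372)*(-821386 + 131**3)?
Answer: -7749785944635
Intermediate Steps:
(-3206575 - 2225372)*(-821386 + 131**3) = -5431947*(-821386 + 2248091) = -5431947*1426705 = -7749785944635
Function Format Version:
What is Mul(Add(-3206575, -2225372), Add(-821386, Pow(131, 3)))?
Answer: -7749785944635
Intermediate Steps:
Mul(Add(-3206575, -2225372), Add(-821386, Pow(131, 3))) = Mul(-5431947, Add(-821386, 2248091)) = Mul(-5431947, 1426705) = -7749785944635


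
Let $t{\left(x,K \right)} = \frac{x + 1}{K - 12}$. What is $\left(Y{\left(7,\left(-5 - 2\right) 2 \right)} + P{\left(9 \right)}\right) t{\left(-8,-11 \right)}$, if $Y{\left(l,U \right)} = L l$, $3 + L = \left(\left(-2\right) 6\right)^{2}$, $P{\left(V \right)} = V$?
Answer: $\frac{6972}{23} \approx 303.13$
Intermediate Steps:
$L = 141$ ($L = -3 + \left(\left(-2\right) 6\right)^{2} = -3 + \left(-12\right)^{2} = -3 + 144 = 141$)
$t{\left(x,K \right)} = \frac{1 + x}{-12 + K}$
$Y{\left(l,U \right)} = 141 l$
$\left(Y{\left(7,\left(-5 - 2\right) 2 \right)} + P{\left(9 \right)}\right) t{\left(-8,-11 \right)} = \left(141 \cdot 7 + 9\right) \frac{1 - 8}{-12 - 11} = \left(987 + 9\right) \frac{1}{-23} \left(-7\right) = 996 \left(\left(- \frac{1}{23}\right) \left(-7\right)\right) = 996 \cdot \frac{7}{23} = \frac{6972}{23}$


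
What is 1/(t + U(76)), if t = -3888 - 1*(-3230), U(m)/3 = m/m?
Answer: -1/655 ≈ -0.0015267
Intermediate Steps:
U(m) = 3 (U(m) = 3*(m/m) = 3*1 = 3)
t = -658 (t = -3888 + 3230 = -658)
1/(t + U(76)) = 1/(-658 + 3) = 1/(-655) = -1/655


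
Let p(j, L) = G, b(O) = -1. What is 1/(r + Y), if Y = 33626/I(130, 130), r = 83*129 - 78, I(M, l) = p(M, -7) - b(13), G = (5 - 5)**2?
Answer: 1/44255 ≈ 2.2596e-5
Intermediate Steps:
G = 0 (G = 0**2 = 0)
p(j, L) = 0
I(M, l) = 1 (I(M, l) = 0 - 1*(-1) = 0 + 1 = 1)
r = 10629 (r = 10707 - 78 = 10629)
Y = 33626 (Y = 33626/1 = 33626*1 = 33626)
1/(r + Y) = 1/(10629 + 33626) = 1/44255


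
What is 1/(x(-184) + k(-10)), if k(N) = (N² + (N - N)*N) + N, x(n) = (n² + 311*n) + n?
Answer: -1/23462 ≈ -4.2622e-5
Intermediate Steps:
x(n) = n² + 312*n
k(N) = N + N² (k(N) = (N² + 0*N) + N = (N² + 0) + N = N² + N = N + N²)
1/(x(-184) + k(-10)) = 1/(-184*(312 - 184) - 10*(1 - 10)) = 1/(-184*128 - 10*(-9)) = 1/(-23552 + 90) = 1/(-23462) = -1/23462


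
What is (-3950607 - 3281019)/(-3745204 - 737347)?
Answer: 7231626/4482551 ≈ 1.6133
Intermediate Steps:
(-3950607 - 3281019)/(-3745204 - 737347) = -7231626/(-4482551) = -7231626*(-1/4482551) = 7231626/4482551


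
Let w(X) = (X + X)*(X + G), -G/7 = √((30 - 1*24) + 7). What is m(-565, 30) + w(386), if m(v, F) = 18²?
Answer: 298316 - 5404*√13 ≈ 2.7883e+5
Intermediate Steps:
G = -7*√13 (G = -7*√((30 - 1*24) + 7) = -7*√((30 - 24) + 7) = -7*√(6 + 7) = -7*√13 ≈ -25.239)
w(X) = 2*X*(X - 7*√13) (w(X) = (X + X)*(X - 7*√13) = (2*X)*(X - 7*√13) = 2*X*(X - 7*√13))
m(v, F) = 324
m(-565, 30) + w(386) = 324 + 2*386*(386 - 7*√13) = 324 + (297992 - 5404*√13) = 298316 - 5404*√13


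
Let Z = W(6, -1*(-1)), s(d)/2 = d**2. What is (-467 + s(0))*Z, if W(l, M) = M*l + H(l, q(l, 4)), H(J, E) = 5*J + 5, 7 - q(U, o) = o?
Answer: -19147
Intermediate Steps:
q(U, o) = 7 - o
H(J, E) = 5 + 5*J
s(d) = 2*d**2
W(l, M) = 5 + 5*l + M*l (W(l, M) = M*l + (5 + 5*l) = 5 + 5*l + M*l)
Z = 41 (Z = 5 + 5*6 - 1*(-1)*6 = 5 + 30 + 1*6 = 5 + 30 + 6 = 41)
(-467 + s(0))*Z = (-467 + 2*0**2)*41 = (-467 + 2*0)*41 = (-467 + 0)*41 = -467*41 = -19147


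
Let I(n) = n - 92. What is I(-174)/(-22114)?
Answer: 133/11057 ≈ 0.012029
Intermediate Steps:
I(n) = -92 + n
I(-174)/(-22114) = (-92 - 174)/(-22114) = -266*(-1/22114) = 133/11057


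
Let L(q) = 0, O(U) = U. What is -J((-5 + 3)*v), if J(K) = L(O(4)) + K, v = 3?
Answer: 6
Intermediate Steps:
J(K) = K (J(K) = 0 + K = K)
-J((-5 + 3)*v) = -(-5 + 3)*3 = -(-2)*3 = -1*(-6) = 6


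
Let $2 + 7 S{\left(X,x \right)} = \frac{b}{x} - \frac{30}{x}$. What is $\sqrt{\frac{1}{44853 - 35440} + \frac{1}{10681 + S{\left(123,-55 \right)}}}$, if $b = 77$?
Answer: $\frac{\sqrt{8317636462840267}}{6451086594} \approx 0.014137$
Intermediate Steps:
$S{\left(X,x \right)} = - \frac{2}{7} + \frac{47}{7 x}$ ($S{\left(X,x \right)} = - \frac{2}{7} + \frac{\frac{77}{x} - \frac{30}{x}}{7} = - \frac{2}{7} + \frac{47 \frac{1}{x}}{7} = - \frac{2}{7} + \frac{47}{7 x}$)
$\sqrt{\frac{1}{44853 - 35440} + \frac{1}{10681 + S{\left(123,-55 \right)}}} = \sqrt{\frac{1}{44853 - 35440} + \frac{1}{10681 + \frac{47 - -110}{7 \left(-55\right)}}} = \sqrt{\frac{1}{9413} + \frac{1}{10681 + \frac{1}{7} \left(- \frac{1}{55}\right) \left(47 + 110\right)}} = \sqrt{\frac{1}{9413} + \frac{1}{10681 + \frac{1}{7} \left(- \frac{1}{55}\right) 157}} = \sqrt{\frac{1}{9413} + \frac{1}{10681 - \frac{157}{385}}} = \sqrt{\frac{1}{9413} + \frac{1}{\frac{4112028}{385}}} = \sqrt{\frac{1}{9413} + \frac{385}{4112028}} = \sqrt{\frac{7736033}{38706519564}} = \frac{\sqrt{8317636462840267}}{6451086594}$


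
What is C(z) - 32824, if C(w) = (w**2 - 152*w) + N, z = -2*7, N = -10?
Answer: -30510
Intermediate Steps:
z = -14
C(w) = -10 + w**2 - 152*w (C(w) = (w**2 - 152*w) - 10 = -10 + w**2 - 152*w)
C(z) - 32824 = (-10 + (-14)**2 - 152*(-14)) - 32824 = (-10 + 196 + 2128) - 32824 = 2314 - 32824 = -30510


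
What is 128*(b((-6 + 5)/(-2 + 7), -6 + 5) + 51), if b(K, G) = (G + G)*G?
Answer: 6784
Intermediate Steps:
b(K, G) = 2*G**2 (b(K, G) = (2*G)*G = 2*G**2)
128*(b((-6 + 5)/(-2 + 7), -6 + 5) + 51) = 128*(2*(-6 + 5)**2 + 51) = 128*(2*(-1)**2 + 51) = 128*(2*1 + 51) = 128*(2 + 51) = 128*53 = 6784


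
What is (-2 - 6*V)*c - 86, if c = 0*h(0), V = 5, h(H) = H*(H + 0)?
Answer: -86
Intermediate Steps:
h(H) = H**2 (h(H) = H*H = H**2)
c = 0 (c = 0*0**2 = 0*0 = 0)
(-2 - 6*V)*c - 86 = (-2 - 6*5)*0 - 86 = (-2 - 30)*0 - 86 = -32*0 - 86 = 0 - 86 = -86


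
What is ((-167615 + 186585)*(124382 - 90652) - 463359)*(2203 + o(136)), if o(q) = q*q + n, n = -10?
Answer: 13228437796549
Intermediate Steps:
o(q) = -10 + q² (o(q) = q*q - 10 = q² - 10 = -10 + q²)
((-167615 + 186585)*(124382 - 90652) - 463359)*(2203 + o(136)) = ((-167615 + 186585)*(124382 - 90652) - 463359)*(2203 + (-10 + 136²)) = (18970*33730 - 463359)*(2203 + (-10 + 18496)) = (639858100 - 463359)*(2203 + 18486) = 639394741*20689 = 13228437796549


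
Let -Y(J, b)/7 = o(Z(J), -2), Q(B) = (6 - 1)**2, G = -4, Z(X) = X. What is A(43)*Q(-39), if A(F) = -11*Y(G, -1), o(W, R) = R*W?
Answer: 15400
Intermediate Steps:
Q(B) = 25 (Q(B) = 5**2 = 25)
Y(J, b) = 14*J (Y(J, b) = -(-14)*J = 14*J)
A(F) = 616 (A(F) = -154*(-4) = -11*(-56) = 616)
A(43)*Q(-39) = 616*25 = 15400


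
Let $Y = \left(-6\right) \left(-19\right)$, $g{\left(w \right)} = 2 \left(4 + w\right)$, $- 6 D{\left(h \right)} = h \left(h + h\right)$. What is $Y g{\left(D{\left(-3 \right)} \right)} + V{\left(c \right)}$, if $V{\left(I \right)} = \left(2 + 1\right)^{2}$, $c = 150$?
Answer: $237$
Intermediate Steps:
$D{\left(h \right)} = - \frac{h^{2}}{3}$ ($D{\left(h \right)} = - \frac{h \left(h + h\right)}{6} = - \frac{h 2 h}{6} = - \frac{2 h^{2}}{6} = - \frac{h^{2}}{3}$)
$g{\left(w \right)} = 8 + 2 w$
$Y = 114$
$V{\left(I \right)} = 9$ ($V{\left(I \right)} = 3^{2} = 9$)
$Y g{\left(D{\left(-3 \right)} \right)} + V{\left(c \right)} = 114 \left(8 + 2 \left(- \frac{\left(-3\right)^{2}}{3}\right)\right) + 9 = 114 \left(8 + 2 \left(\left(- \frac{1}{3}\right) 9\right)\right) + 9 = 114 \left(8 + 2 \left(-3\right)\right) + 9 = 114 \left(8 - 6\right) + 9 = 114 \cdot 2 + 9 = 228 + 9 = 237$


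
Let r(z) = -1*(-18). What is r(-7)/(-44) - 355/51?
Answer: -8269/1122 ≈ -7.3699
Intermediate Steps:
r(z) = 18
r(-7)/(-44) - 355/51 = 18/(-44) - 355/51 = 18*(-1/44) - 355*1/51 = -9/22 - 355/51 = -8269/1122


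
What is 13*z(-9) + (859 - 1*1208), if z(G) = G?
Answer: -466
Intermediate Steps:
13*z(-9) + (859 - 1*1208) = 13*(-9) + (859 - 1*1208) = -117 + (859 - 1208) = -117 - 349 = -466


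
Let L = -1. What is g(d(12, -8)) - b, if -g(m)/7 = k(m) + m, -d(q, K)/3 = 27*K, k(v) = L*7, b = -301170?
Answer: 296683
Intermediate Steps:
k(v) = -7 (k(v) = -1*7 = -7)
d(q, K) = -81*K
g(m) = 49 - 7*m (g(m) = -7*(-7 + m) = 49 - 7*m)
g(d(12, -8)) - b = (49 - (-567)*(-8)) - 1*(-301170) = (49 - 7*648) + 301170 = (49 - 4536) + 301170 = -4487 + 301170 = 296683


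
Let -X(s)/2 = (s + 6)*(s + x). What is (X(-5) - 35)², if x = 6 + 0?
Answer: 1369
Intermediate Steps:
x = 6
X(s) = -2*(6 + s)² (X(s) = -2*(s + 6)*(s + 6) = -2*(6 + s)*(6 + s) = -2*(6 + s)²)
(X(-5) - 35)² = ((-72 - 24*(-5) - 2*(-5)²) - 35)² = ((-72 + 120 - 2*25) - 35)² = ((-72 + 120 - 50) - 35)² = (-2 - 35)² = (-37)² = 1369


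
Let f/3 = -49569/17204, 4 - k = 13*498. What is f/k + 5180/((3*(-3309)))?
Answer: -575108964011/1104973178760 ≈ -0.52047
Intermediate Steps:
k = -6470 (k = 4 - 13*498 = 4 - 1*6474 = 4 - 6474 = -6470)
f = -148707/17204 (f = 3*(-49569/17204) = -148707/17204 ≈ -8.6437)
f/k + 5180/((3*(-3309))) = -148707/17204/(-6470) + 5180/((3*(-3309))) = -148707/17204*(-1/6470) + 5180/(-9927) = 148707/111309880 + 5180*(-1/9927) = 148707/111309880 - 5180/9927 = -575108964011/1104973178760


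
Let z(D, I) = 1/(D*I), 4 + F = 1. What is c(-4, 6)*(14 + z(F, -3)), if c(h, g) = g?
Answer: 254/3 ≈ 84.667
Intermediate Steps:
F = -3 (F = -4 + 1 = -3)
z(D, I) = 1/(D*I)
c(-4, 6)*(14 + z(F, -3)) = 6*(14 + 1/(-3*(-3))) = 6*(14 - 1/3*(-1/3)) = 6*(14 + 1/9) = 6*(127/9) = 254/3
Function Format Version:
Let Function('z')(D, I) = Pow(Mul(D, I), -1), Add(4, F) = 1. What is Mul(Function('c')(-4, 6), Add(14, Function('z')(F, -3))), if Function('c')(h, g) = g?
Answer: Rational(254, 3) ≈ 84.667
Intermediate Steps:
F = -3 (F = Add(-4, 1) = -3)
Function('z')(D, I) = Mul(Pow(D, -1), Pow(I, -1))
Mul(Function('c')(-4, 6), Add(14, Function('z')(F, -3))) = Mul(6, Add(14, Mul(Pow(-3, -1), Pow(-3, -1)))) = Mul(6, Add(14, Mul(Rational(-1, 3), Rational(-1, 3)))) = Mul(6, Add(14, Rational(1, 9))) = Mul(6, Rational(127, 9)) = Rational(254, 3)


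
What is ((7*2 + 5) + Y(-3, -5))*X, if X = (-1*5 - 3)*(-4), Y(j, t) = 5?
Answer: 768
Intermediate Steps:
X = 32 (X = (-5 - 3)*(-4) = -8*(-4) = 32)
((7*2 + 5) + Y(-3, -5))*X = ((7*2 + 5) + 5)*32 = ((14 + 5) + 5)*32 = (19 + 5)*32 = 24*32 = 768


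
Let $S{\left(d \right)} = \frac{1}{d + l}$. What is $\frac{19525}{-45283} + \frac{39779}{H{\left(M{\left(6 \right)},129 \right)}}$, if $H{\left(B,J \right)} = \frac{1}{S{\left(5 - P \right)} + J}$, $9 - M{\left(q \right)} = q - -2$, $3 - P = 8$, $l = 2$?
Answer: $\frac{2790232761593}{543396} \approx 5.1348 \cdot 10^{6}$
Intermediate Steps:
$P = -5$ ($P = 3 - 8 = -5$)
$S{\left(d \right)} = \frac{1}{2 + d}$ ($S{\left(d \right)} = \frac{1}{d + 2} = \frac{1}{2 + d}$)
$M{\left(q \right)} = 7 - q$ ($M{\left(q \right)} = 9 - \left(q - -2\right) = 9 - \left(q + 2\right) = 9 - \left(2 + q\right) = 7 - q$)
$H{\left(B,J \right)} = \frac{1}{\frac{1}{12} + J}$ ($H{\left(B,J \right)} = \frac{1}{\frac{1}{2 + \left(5 - -5\right)} + J} = \frac{1}{\frac{1}{2 + \left(5 + 5\right)} + J} = \frac{1}{\frac{1}{2 + 10} + J} = \frac{1}{\frac{1}{12} + J}$)
$\frac{19525}{-45283} + \frac{39779}{H{\left(M{\left(6 \right)},129 \right)}} = \frac{19525}{-45283} + \frac{39779}{12 \frac{1}{1 + 12 \cdot 129}} = 19525 \left(- \frac{1}{45283}\right) + \frac{39779}{12 \frac{1}{1 + 1548}} = - \frac{19525}{45283} + \frac{39779}{12 \cdot \frac{1}{1549}} = - \frac{19525}{45283} + \frac{39779}{\frac{12}{1549}} = - \frac{19525}{45283} + 39779 \cdot \frac{1549}{12} = - \frac{19525}{45283} + \frac{61617671}{12} = \frac{2790232761593}{543396}$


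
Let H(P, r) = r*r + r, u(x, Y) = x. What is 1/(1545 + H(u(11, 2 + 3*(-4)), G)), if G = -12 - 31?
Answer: 1/3351 ≈ 0.00029842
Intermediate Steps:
G = -43
H(P, r) = r + r² (H(P, r) = r² + r = r + r²)
1/(1545 + H(u(11, 2 + 3*(-4)), G)) = 1/(1545 - 43*(1 - 43)) = 1/(1545 - 43*(-42)) = 1/(1545 + 1806) = 1/3351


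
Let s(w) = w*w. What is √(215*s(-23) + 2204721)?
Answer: 2*√579614 ≈ 1522.6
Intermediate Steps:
s(w) = w²
√(215*s(-23) + 2204721) = √(215*(-23)² + 2204721) = √(215*529 + 2204721) = √(113735 + 2204721) = √2318456 = 2*√579614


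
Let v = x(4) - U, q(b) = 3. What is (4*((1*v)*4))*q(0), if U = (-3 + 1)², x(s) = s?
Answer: 0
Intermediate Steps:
U = 4 (U = (-2)² = 4)
v = 0 (v = 4 - 1*4 = 4 - 4 = 0)
(4*((1*v)*4))*q(0) = (4*((1*0)*4))*3 = (4*(0*4))*3 = (4*0)*3 = 0*3 = 0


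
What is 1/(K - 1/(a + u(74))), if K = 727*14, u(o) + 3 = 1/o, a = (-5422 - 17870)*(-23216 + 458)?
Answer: 39225870643/399240911404380 ≈ 9.8251e-5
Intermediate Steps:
a = 530079336 (a = -23292*(-22758) = 530079336)
u(o) = -3 + 1/o
K = 10178
1/(K - 1/(a + u(74))) = 1/(10178 - 1/(530079336 + (-3 + 1/74))) = 1/(10178 - 1/(530079336 - 221/74)) = 1/(10178 - 1/39225870643/74) = 1/(10178 - 1*74/39225870643) = 1/(10178 - 74/39225870643) = 1/(399240911404380/39225870643) = 39225870643/399240911404380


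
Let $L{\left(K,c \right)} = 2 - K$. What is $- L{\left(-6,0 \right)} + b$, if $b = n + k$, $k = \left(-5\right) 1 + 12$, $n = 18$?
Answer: $17$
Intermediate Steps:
$k = 7$ ($k = -5 + 12 = 7$)
$b = 25$ ($b = 18 + 7 = 25$)
$- L{\left(-6,0 \right)} + b = - (2 - -6) + 25 = - (2 + 6) + 25 = \left(-1\right) 8 + 25 = -8 + 25 = 17$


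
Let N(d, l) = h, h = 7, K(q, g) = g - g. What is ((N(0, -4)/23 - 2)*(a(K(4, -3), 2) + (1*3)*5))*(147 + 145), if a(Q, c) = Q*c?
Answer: -170820/23 ≈ -7427.0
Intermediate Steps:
K(q, g) = 0
N(d, l) = 7
((N(0, -4)/23 - 2)*(a(K(4, -3), 2) + (1*3)*5))*(147 + 145) = ((7/23 - 2)*(0*2 + (1*3)*5))*(147 + 145) = ((7*(1/23) - 2)*(0 + 3*5))*292 = ((7/23 - 2)*(0 + 15))*292 = -39/23*15*292 = -585/23*292 = -170820/23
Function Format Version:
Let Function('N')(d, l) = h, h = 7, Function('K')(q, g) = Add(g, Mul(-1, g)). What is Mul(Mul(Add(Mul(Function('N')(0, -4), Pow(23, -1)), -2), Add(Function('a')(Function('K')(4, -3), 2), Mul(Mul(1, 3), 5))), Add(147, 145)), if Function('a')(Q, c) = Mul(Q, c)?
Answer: Rational(-170820, 23) ≈ -7427.0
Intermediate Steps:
Function('K')(q, g) = 0
Function('N')(d, l) = 7
Mul(Mul(Add(Mul(Function('N')(0, -4), Pow(23, -1)), -2), Add(Function('a')(Function('K')(4, -3), 2), Mul(Mul(1, 3), 5))), Add(147, 145)) = Mul(Mul(Add(Mul(7, Pow(23, -1)), -2), Add(Mul(0, 2), Mul(Mul(1, 3), 5))), Add(147, 145)) = Mul(Mul(Add(Mul(7, Rational(1, 23)), -2), Add(0, Mul(3, 5))), 292) = Mul(Mul(Add(Rational(7, 23), -2), Add(0, 15)), 292) = Mul(Mul(Rational(-39, 23), 15), 292) = Mul(Rational(-585, 23), 292) = Rational(-170820, 23)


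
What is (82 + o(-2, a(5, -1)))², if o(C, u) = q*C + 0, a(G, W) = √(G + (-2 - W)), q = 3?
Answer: 5776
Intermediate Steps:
a(G, W) = √(-2 + G - W)
o(C, u) = 3*C (o(C, u) = 3*C + 0 = 3*C)
(82 + o(-2, a(5, -1)))² = (82 + 3*(-2))² = (82 - 6)² = 76² = 5776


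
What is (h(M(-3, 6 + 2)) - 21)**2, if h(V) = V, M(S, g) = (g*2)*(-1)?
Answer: 1369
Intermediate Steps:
M(S, g) = -2*g (M(S, g) = (2*g)*(-1) = -2*g)
(h(M(-3, 6 + 2)) - 21)**2 = (-2*(6 + 2) - 21)**2 = (-2*8 - 21)**2 = (-16 - 21)**2 = (-37)**2 = 1369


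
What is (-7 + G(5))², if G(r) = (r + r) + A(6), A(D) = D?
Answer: 81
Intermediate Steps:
G(r) = 6 + 2*r (G(r) = (r + r) + 6 = 2*r + 6 = 6 + 2*r)
(-7 + G(5))² = (-7 + (6 + 2*5))² = (-7 + (6 + 10))² = (-7 + 16)² = 9² = 81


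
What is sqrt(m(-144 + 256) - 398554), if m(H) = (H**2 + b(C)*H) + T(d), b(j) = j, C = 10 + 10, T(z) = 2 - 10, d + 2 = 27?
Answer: 9*I*sqrt(4738) ≈ 619.5*I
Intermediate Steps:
d = 25 (d = -2 + 27 = 25)
T(z) = -8
C = 20
m(H) = -8 + H**2 + 20*H (m(H) = (H**2 + 20*H) - 8 = -8 + H**2 + 20*H)
sqrt(m(-144 + 256) - 398554) = sqrt((-8 + (-144 + 256)**2 + 20*(-144 + 256)) - 398554) = sqrt((-8 + 112**2 + 20*112) - 398554) = sqrt((-8 + 12544 + 2240) - 398554) = sqrt(14776 - 398554) = sqrt(-383778) = 9*I*sqrt(4738)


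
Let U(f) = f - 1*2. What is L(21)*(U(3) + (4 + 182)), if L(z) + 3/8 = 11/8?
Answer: 187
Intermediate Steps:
L(z) = 1 (L(z) = -3/8 + 11/8 = 1)
U(f) = -2 + f (U(f) = f - 2 = -2 + f)
L(21)*(U(3) + (4 + 182)) = 1*((-2 + 3) + (4 + 182)) = 1*(1 + 186) = 1*187 = 187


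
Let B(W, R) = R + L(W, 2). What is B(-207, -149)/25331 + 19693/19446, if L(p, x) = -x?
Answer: 495907037/492586626 ≈ 1.0067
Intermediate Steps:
B(W, R) = -2 + R (B(W, R) = R - 1*2 = R - 2 = -2 + R)
B(-207, -149)/25331 + 19693/19446 = (-2 - 149)/25331 + 19693/19446 = -151*1/25331 + 19693*(1/19446) = -151/25331 + 19693/19446 = 495907037/492586626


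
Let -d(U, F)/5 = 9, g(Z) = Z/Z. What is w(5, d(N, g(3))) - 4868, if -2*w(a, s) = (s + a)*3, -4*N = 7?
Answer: -4808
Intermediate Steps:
N = -7/4 (N = -¼*7 = -7/4 ≈ -1.7500)
g(Z) = 1
d(U, F) = -45 (d(U, F) = -5*9 = -45)
w(a, s) = -3*a/2 - 3*s/2 (w(a, s) = -(s + a)*3/2 = -(a + s)*3/2 = -(3*a + 3*s)/2 = -3*a/2 - 3*s/2)
w(5, d(N, g(3))) - 4868 = (-3/2*5 - 3/2*(-45)) - 4868 = (-15/2 + 135/2) - 4868 = 60 - 4868 = -4808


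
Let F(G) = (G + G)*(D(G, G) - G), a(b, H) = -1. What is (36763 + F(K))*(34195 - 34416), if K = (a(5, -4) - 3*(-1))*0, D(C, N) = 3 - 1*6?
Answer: -8124623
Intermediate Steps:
D(C, N) = -3 (D(C, N) = 3 - 6 = -3)
K = 0 (K = (-1 - 3*(-1))*0 = (-1 + 3)*0 = 2*0 = 0)
F(G) = 2*G*(-3 - G) (F(G) = (G + G)*(-3 - G) = (2*G)*(-3 - G) = 2*G*(-3 - G))
(36763 + F(K))*(34195 - 34416) = (36763 - 2*0*(3 + 0))*(34195 - 34416) = (36763 - 2*0*3)*(-221) = (36763 + 0)*(-221) = 36763*(-221) = -8124623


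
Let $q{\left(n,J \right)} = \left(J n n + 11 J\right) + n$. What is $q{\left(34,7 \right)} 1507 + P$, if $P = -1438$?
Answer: $12360483$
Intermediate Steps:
$q{\left(n,J \right)} = n + 11 J + J n^{2}$ ($q{\left(n,J \right)} = \left(J n^{2} + 11 J\right) + n = \left(11 J + J n^{2}\right) + n = n + 11 J + J n^{2}$)
$q{\left(34,7 \right)} 1507 + P = \left(34 + 11 \cdot 7 + 7 \cdot 34^{2}\right) 1507 - 1438 = \left(34 + 77 + 7 \cdot 1156\right) 1507 - 1438 = \left(34 + 77 + 8092\right) 1507 - 1438 = 8203 \cdot 1507 - 1438 = 12361921 - 1438 = 12360483$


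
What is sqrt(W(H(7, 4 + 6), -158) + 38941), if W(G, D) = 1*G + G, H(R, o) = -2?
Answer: sqrt(38937) ≈ 197.32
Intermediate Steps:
W(G, D) = 2*G (W(G, D) = G + G = 2*G)
sqrt(W(H(7, 4 + 6), -158) + 38941) = sqrt(2*(-2) + 38941) = sqrt(-4 + 38941) = sqrt(38937)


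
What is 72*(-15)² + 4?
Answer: 16204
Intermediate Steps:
72*(-15)² + 4 = 72*225 + 4 = 16200 + 4 = 16204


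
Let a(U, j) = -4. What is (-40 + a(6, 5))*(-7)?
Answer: 308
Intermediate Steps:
(-40 + a(6, 5))*(-7) = (-40 - 4)*(-7) = -44*(-7) = 308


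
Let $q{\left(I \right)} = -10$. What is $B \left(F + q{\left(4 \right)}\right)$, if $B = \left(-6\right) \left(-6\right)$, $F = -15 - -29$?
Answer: $144$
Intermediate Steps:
$F = 14$ ($F = -15 + 29 = 14$)
$B = 36$
$B \left(F + q{\left(4 \right)}\right) = 36 \left(14 - 10\right) = 36 \cdot 4 = 144$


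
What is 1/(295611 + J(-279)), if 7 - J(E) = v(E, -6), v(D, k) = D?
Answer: 1/295897 ≈ 3.3796e-6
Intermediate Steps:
J(E) = 7 - E
1/(295611 + J(-279)) = 1/(295611 + (7 - 1*(-279))) = 1/(295611 + (7 + 279)) = 1/(295611 + 286) = 1/295897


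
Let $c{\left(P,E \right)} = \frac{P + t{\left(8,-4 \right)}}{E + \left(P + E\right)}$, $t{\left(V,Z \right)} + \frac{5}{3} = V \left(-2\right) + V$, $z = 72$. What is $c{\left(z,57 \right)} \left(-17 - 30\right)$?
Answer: $- \frac{8789}{558} \approx -15.751$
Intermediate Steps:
$t{\left(V,Z \right)} = - \frac{5}{3} - V$ ($t{\left(V,Z \right)} = - \frac{5}{3} + \left(V \left(-2\right) + V\right) = - \frac{5}{3} + \left(- 2 V + V\right) = - \frac{5}{3} - V$)
$c{\left(P,E \right)} = \frac{- \frac{29}{3} + P}{P + 2 E}$ ($c{\left(P,E \right)} = \frac{P - \frac{29}{3}}{E + \left(P + E\right)} = \frac{P - \frac{29}{3}}{E + \left(E + P\right)} = \frac{P - \frac{29}{3}}{P + 2 E} = \frac{- \frac{29}{3} + P}{P + 2 E}$)
$c{\left(z,57 \right)} \left(-17 - 30\right) = \frac{- \frac{29}{3} + 72}{72 + 2 \cdot 57} \left(-17 - 30\right) = \frac{1}{72 + 114} \cdot \frac{187}{3} \left(-47\right) = \frac{1}{186} \cdot \frac{187}{3} \left(-47\right) = \frac{187}{558} \left(-47\right) = - \frac{8789}{558}$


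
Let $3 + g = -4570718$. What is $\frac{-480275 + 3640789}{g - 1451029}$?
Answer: $- \frac{225751}{430125} \approx -0.52485$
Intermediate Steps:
$g = -4570721$ ($g = -3 - 4570718 = -4570721$)
$\frac{-480275 + 3640789}{g - 1451029} = \frac{-480275 + 3640789}{-4570721 - 1451029} = \frac{3160514}{-6021750} = 3160514 \left(- \frac{1}{6021750}\right) = - \frac{225751}{430125}$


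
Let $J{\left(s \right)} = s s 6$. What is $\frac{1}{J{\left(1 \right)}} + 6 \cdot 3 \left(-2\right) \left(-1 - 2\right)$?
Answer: $\frac{649}{6} \approx 108.17$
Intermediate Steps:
$J{\left(s \right)} = 6 s^{2}$ ($J{\left(s \right)} = s^{2} \cdot 6 = 6 s^{2}$)
$\frac{1}{J{\left(1 \right)}} + 6 \cdot 3 \left(-2\right) \left(-1 - 2\right) = \frac{1}{6 \cdot 1^{2}} + 6 \cdot 3 \left(-2\right) \left(-1 - 2\right) = \frac{1}{6 \cdot 1} + 18 \left(-2\right) \left(-1 - 2\right) = \frac{1}{6} - -108 = \frac{1}{6} + 108 = \frac{649}{6}$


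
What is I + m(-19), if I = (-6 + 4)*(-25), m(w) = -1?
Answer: 49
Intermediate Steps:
I = 50 (I = -2*(-25) = 50)
I + m(-19) = 50 - 1 = 49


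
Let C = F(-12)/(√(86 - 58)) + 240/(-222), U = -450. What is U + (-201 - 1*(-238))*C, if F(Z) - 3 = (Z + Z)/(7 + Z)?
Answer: -490 + 1443*√7/70 ≈ -435.46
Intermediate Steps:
F(Z) = 3 + 2*Z/(7 + Z) (F(Z) = 3 + (Z + Z)/(7 + Z) = 3 + (2*Z)/(7 + Z) = 3 + 2*Z/(7 + Z))
C = -40/37 + 39*√7/70 (C = ((21 + 5*(-12))/(7 - 12))/(√(86 - 58)) + 240/(-222) = ((21 - 60)/(-5))/(√28) + 240*(-1/222) = (-⅕*(-39))/((2*√7)) - 40/37 = 39*(√7/14)/5 - 40/37 = 39*√7/70 - 40/37 = -40/37 + 39*√7/70 ≈ 0.39298)
U + (-201 - 1*(-238))*C = -450 + (-201 - 1*(-238))*(-40/37 + 39*√7/70) = -450 + (-201 + 238)*(-40/37 + 39*√7/70) = -450 + 37*(-40/37 + 39*√7/70) = -450 + (-40 + 1443*√7/70) = -490 + 1443*√7/70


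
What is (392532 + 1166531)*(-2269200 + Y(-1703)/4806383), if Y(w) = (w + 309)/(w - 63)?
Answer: -15014660554117727497489/4244036189 ≈ -3.5378e+12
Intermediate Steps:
Y(w) = (309 + w)/(-63 + w)
(392532 + 1166531)*(-2269200 + Y(-1703)/4806383) = (392532 + 1166531)*(-2269200 + ((309 - 1703)/(-63 - 1703))/4806383) = 1559063*(-2269200 + (-1394/(-1766))*(1/4806383)) = 1559063*(-2269200 - 1/1766*(-1394)*(1/4806383)) = 1559063*(-2269200 + (697/883)*(1/4806383)) = 1559063*(-2269200 + 697/4244036189) = 1559063*(-9630566920078103/4244036189) = -15014660554117727497489/4244036189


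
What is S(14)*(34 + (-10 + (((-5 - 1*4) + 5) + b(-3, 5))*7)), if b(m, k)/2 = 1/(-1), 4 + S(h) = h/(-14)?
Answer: 90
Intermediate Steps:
S(h) = -4 - h/14 (S(h) = -4 + h/(-14) = -4 + h*(-1/14) = -4 - h/14)
b(m, k) = -2 (b(m, k) = 2/(-1) = 2*(-1) = -2)
S(14)*(34 + (-10 + (((-5 - 1*4) + 5) + b(-3, 5))*7)) = (-4 - 1/14*14)*(34 + (-10 + (((-5 - 1*4) + 5) - 2)*7)) = (-4 - 1)*(34 + (-10 + (((-5 - 4) + 5) - 2)*7)) = -5*(34 + (-10 + ((-9 + 5) - 2)*7)) = -5*(34 + (-10 + (-4 - 2)*7)) = -5*(34 + (-10 - 6*7)) = -5*(34 + (-10 - 42)) = -5*(34 - 52) = -5*(-18) = 90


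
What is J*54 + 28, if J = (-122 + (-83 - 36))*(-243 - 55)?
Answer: 3878200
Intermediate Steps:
J = 71818 (J = (-122 - 119)*(-298) = -241*(-298) = 71818)
J*54 + 28 = 71818*54 + 28 = 3878172 + 28 = 3878200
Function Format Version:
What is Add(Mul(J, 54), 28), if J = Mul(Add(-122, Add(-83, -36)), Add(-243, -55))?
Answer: 3878200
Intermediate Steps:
J = 71818 (J = Mul(Add(-122, -119), -298) = Mul(-241, -298) = 71818)
Add(Mul(J, 54), 28) = Add(Mul(71818, 54), 28) = Add(3878172, 28) = 3878200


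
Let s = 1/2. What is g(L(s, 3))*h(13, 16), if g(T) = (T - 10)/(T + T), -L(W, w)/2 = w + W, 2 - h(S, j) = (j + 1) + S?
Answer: -34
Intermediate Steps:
h(S, j) = 1 - S - j (h(S, j) = 2 - ((j + 1) + S) = 2 - ((1 + j) + S) = 2 - (1 + S + j) = 2 + (-1 - S - j) = 1 - S - j)
s = 1/2 ≈ 0.50000
L(W, w) = -2*W - 2*w (L(W, w) = -2*(w + W) = -2*(W + w) = -2*W - 2*w)
g(T) = (-10 + T)/(2*T) (g(T) = (-10 + T)/((2*T)) = (-10 + T)*(1/(2*T)) = (-10 + T)/(2*T))
g(L(s, 3))*h(13, 16) = ((-10 + (-2*1/2 - 2*3))/(2*(-2*1/2 - 2*3)))*(1 - 1*13 - 1*16) = ((-10 + (-1 - 6))/(2*(-1 - 6)))*(1 - 13 - 16) = ((1/2)*(-10 - 7)/(-7))*(-28) = ((1/2)*(-1/7)*(-17))*(-28) = (17/14)*(-28) = -34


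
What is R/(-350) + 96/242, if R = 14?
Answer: 1079/3025 ≈ 0.35669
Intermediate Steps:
R/(-350) + 96/242 = 14/(-350) + 96/242 = 14*(-1/350) + 96*(1/242) = -1/25 + 48/121 = 1079/3025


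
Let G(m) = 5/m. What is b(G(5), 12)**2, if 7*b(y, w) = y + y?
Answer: 4/49 ≈ 0.081633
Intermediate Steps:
b(y, w) = 2*y/7 (b(y, w) = (y + y)/7 = (2*y)/7 = 2*y/7)
b(G(5), 12)**2 = (2*(5/5)/7)**2 = (2*(5*(1/5))/7)**2 = ((2/7)*1)**2 = (2/7)**2 = 4/49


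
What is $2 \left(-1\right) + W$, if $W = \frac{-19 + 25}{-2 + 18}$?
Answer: $- \frac{13}{8} \approx -1.625$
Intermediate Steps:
$W = \frac{3}{8}$ ($W = \frac{6}{16} = 6 \cdot \frac{1}{16} = \frac{3}{8} \approx 0.375$)
$2 \left(-1\right) + W = 2 \left(-1\right) + \frac{3}{8} = -2 + \frac{3}{8} = - \frac{13}{8}$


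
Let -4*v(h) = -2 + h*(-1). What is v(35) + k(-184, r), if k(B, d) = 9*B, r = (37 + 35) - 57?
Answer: -6587/4 ≈ -1646.8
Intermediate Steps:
r = 15 (r = 72 - 57 = 15)
v(h) = 1/2 + h/4 (v(h) = -(-2 + h*(-1))/4 = -(-2 - h)/4 = 1/2 + h/4)
v(35) + k(-184, r) = (1/2 + (1/4)*35) + 9*(-184) = (1/2 + 35/4) - 1656 = 37/4 - 1656 = -6587/4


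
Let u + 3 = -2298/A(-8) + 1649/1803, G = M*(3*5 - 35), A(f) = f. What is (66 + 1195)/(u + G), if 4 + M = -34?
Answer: 9094332/7537727 ≈ 1.2065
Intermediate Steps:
M = -38 (M = -4 - 34 = -38)
G = 760 (G = -38*(3*5 - 35) = -38*(15 - 35) = -38*(-20) = 760)
u = 2056607/7212 (u = -3 + (-2298/(-8) + 1649/1803) = -3 + (-2298*(-⅛) + 1649*(1/1803)) = -3 + (1149/4 + 1649/1803) = -3 + 2078243/7212 = 2056607/7212 ≈ 285.16)
(66 + 1195)/(u + G) = (66 + 1195)/(2056607/7212 + 760) = 1261/(7537727/7212) = 1261*(7212/7537727) = 9094332/7537727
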